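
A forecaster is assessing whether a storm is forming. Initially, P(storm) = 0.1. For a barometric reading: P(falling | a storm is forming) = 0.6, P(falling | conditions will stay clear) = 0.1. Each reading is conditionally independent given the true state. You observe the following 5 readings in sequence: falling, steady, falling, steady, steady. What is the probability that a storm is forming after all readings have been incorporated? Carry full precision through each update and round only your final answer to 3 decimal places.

Each posterior becomes the prior for the next update.
After 'falling': P(storm) = 0.6·0.1000 / (0.6·0.1000 + 0.1·0.9000) ≈ 0.4000
After 'steady': P(storm) = 0.4·0.4000 / (0.4·0.4000 + 0.9·0.6000) ≈ 0.2286
After 'falling': P(storm) = 0.6·0.2286 / (0.6·0.2286 + 0.1·0.7714) ≈ 0.6400
After 'steady': P(storm) = 0.4·0.6400 / (0.4·0.6400 + 0.9·0.3600) ≈ 0.4414
After 'steady': P(storm) = 0.4·0.4414 / (0.4·0.4414 + 0.9·0.5586) ≈ 0.2599

0.260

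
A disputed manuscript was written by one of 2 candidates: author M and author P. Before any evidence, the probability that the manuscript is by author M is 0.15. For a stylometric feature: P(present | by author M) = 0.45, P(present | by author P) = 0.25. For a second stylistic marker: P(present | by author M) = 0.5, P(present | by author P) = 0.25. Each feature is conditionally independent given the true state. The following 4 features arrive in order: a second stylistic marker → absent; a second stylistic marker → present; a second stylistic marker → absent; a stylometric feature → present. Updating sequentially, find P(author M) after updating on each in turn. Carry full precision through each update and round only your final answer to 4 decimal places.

0.2202

After a second stylistic marker='absent': P(author M) = 0.5·0.1500 / (0.5·0.1500 + 0.75·0.8500) ≈ 0.1053
After a second stylistic marker='present': P(author M) = 0.5·0.1053 / (0.5·0.1053 + 0.25·0.8947) ≈ 0.1905
After a second stylistic marker='absent': P(author M) = 0.5·0.1905 / (0.5·0.1905 + 0.75·0.8095) ≈ 0.1356
After a stylometric feature='present': P(author M) = 0.45·0.1356 / (0.45·0.1356 + 0.25·0.8644) ≈ 0.2202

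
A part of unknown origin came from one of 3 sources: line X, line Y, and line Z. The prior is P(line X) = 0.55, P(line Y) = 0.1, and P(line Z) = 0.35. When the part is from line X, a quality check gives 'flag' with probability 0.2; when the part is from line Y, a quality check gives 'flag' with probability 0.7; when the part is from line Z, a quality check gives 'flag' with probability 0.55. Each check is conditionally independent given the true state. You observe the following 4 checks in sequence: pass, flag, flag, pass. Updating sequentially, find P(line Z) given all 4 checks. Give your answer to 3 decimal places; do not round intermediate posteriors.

After 'pass': normaliser = 0.8·0.5500 + 0.3·0.1000 + 0.45·0.3500; P(line X) ≈ 0.7012, P(line Y) ≈ 0.0478, P(line Z) ≈ 0.2510
After 'flag': normaliser = 0.2·0.7012 + 0.7·0.0478 + 0.55·0.2510; P(line X) ≈ 0.4498, P(line Y) ≈ 0.1073, P(line Z) ≈ 0.4428
After 'flag': normaliser = 0.2·0.4498 + 0.7·0.1073 + 0.55·0.4428; P(line X) ≈ 0.2202, P(line Y) ≈ 0.1839, P(line Z) ≈ 0.5960
After 'pass': normaliser = 0.8·0.2202 + 0.3·0.1839 + 0.45·0.5960; P(line X) ≈ 0.3526, P(line Y) ≈ 0.1104, P(line Z) ≈ 0.5369

0.537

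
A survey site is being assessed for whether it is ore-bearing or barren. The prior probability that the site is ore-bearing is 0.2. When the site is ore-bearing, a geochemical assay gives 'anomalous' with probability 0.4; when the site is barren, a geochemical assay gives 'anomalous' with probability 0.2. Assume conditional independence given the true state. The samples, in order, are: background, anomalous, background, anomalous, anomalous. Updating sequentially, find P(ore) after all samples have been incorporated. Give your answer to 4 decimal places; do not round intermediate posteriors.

After 'background': P(ore) = 0.6·0.2000 / (0.6·0.2000 + 0.8·0.8000) ≈ 0.1579
After 'anomalous': P(ore) = 0.4·0.1579 / (0.4·0.1579 + 0.2·0.8421) ≈ 0.2727
After 'background': P(ore) = 0.6·0.2727 / (0.6·0.2727 + 0.8·0.7273) ≈ 0.2195
After 'anomalous': P(ore) = 0.4·0.2195 / (0.4·0.2195 + 0.2·0.7805) ≈ 0.3600
After 'anomalous': P(ore) = 0.4·0.3600 / (0.4·0.3600 + 0.2·0.6400) ≈ 0.5294

0.5294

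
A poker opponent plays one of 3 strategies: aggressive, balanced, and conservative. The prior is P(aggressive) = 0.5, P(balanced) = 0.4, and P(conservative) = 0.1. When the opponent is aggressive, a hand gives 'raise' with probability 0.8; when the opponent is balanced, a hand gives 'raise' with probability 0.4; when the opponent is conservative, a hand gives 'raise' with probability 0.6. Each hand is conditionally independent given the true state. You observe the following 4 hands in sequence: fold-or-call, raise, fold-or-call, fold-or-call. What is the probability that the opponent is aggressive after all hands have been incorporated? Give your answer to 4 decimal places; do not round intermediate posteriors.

After 'fold-or-call': normaliser = 0.2·0.5000 + 0.6·0.4000 + 0.4·0.1000; P(aggressive) ≈ 0.2632, P(balanced) ≈ 0.6316, P(conservative) ≈ 0.1053
After 'raise': normaliser = 0.8·0.2632 + 0.4·0.6316 + 0.6·0.1053; P(aggressive) ≈ 0.4000, P(balanced) ≈ 0.4800, P(conservative) ≈ 0.1200
After 'fold-or-call': normaliser = 0.2·0.4000 + 0.6·0.4800 + 0.4·0.1200; P(aggressive) ≈ 0.1923, P(balanced) ≈ 0.6923, P(conservative) ≈ 0.1154
After 'fold-or-call': normaliser = 0.2·0.1923 + 0.6·0.6923 + 0.4·0.1154; P(aggressive) ≈ 0.0769, P(balanced) ≈ 0.8308, P(conservative) ≈ 0.0923

0.0769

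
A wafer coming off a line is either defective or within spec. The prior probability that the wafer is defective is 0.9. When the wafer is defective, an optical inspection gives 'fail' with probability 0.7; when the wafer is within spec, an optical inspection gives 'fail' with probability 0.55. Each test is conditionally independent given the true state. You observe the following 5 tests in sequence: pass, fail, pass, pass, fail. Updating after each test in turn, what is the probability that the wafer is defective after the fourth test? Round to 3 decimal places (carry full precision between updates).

0.772

Each posterior becomes the prior for the next update.
After 'pass': P(defective) = 0.3·0.9000 / (0.3·0.9000 + 0.45·0.1000) ≈ 0.8571
After 'fail': P(defective) = 0.7·0.8571 / (0.7·0.8571 + 0.55·0.1429) ≈ 0.8842
After 'pass': P(defective) = 0.3·0.8842 / (0.3·0.8842 + 0.45·0.1158) ≈ 0.8358
After 'pass': P(defective) = 0.3·0.8358 / (0.3·0.8358 + 0.45·0.1642) ≈ 0.7724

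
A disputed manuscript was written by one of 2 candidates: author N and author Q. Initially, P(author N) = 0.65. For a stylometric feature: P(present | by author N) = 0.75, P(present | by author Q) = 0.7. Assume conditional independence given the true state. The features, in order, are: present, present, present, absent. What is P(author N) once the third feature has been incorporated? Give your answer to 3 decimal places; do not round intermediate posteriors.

0.696

After 'present': P(author N) = 0.75·0.6500 / (0.75·0.6500 + 0.7·0.3500) ≈ 0.6655
After 'present': P(author N) = 0.75·0.6655 / (0.75·0.6655 + 0.7·0.3345) ≈ 0.6807
After 'present': P(author N) = 0.75·0.6807 / (0.75·0.6807 + 0.7·0.3193) ≈ 0.6955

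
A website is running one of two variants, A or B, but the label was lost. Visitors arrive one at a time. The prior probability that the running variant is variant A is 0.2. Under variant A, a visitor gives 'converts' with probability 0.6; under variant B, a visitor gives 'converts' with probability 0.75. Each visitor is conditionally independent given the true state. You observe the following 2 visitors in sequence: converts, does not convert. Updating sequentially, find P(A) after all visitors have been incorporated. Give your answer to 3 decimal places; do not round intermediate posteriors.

0.242

Apply Bayes' rule sequentially, carrying P(A) forward.
After 'converts': P(A) = 0.6·0.2000 / (0.6·0.2000 + 0.75·0.8000) ≈ 0.1667
After 'does not convert': P(A) = 0.4·0.1667 / (0.4·0.1667 + 0.25·0.8333) ≈ 0.2424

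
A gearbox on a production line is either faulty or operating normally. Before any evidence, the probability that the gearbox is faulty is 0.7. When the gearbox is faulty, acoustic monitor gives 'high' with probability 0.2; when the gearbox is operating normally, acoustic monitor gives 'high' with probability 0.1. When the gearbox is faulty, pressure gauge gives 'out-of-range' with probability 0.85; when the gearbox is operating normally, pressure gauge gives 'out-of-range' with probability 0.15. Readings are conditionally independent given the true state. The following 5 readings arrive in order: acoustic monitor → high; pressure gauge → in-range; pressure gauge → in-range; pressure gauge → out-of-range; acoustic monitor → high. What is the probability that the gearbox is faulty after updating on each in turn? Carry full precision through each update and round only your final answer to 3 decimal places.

0.622

After acoustic monitor='high': P(faulty) = 0.2·0.7000 / (0.2·0.7000 + 0.1·0.3000) ≈ 0.8235
After pressure gauge='in-range': P(faulty) = 0.15·0.8235 / (0.15·0.8235 + 0.85·0.1765) ≈ 0.4516
After pressure gauge='in-range': P(faulty) = 0.15·0.4516 / (0.15·0.4516 + 0.85·0.5484) ≈ 0.1269
After pressure gauge='out-of-range': P(faulty) = 0.85·0.1269 / (0.85·0.1269 + 0.15·0.8731) ≈ 0.4516
After acoustic monitor='high': P(faulty) = 0.2·0.4516 / (0.2·0.4516 + 0.1·0.5484) ≈ 0.6222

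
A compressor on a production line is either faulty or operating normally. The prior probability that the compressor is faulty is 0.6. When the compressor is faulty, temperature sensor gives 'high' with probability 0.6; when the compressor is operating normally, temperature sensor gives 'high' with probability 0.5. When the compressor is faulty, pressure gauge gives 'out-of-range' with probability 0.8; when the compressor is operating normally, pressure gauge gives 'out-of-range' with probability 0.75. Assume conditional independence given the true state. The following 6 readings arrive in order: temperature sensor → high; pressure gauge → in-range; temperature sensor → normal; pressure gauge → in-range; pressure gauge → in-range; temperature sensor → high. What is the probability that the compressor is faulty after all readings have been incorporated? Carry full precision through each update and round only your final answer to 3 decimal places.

Apply Bayes' rule sequentially, carrying P(faulty) forward.
After temperature sensor='high': P(faulty) = 0.6·0.6000 / (0.6·0.6000 + 0.5·0.4000) ≈ 0.6429
After pressure gauge='in-range': P(faulty) = 0.2·0.6429 / (0.2·0.6429 + 0.25·0.3571) ≈ 0.5902
After temperature sensor='normal': P(faulty) = 0.4·0.5902 / (0.4·0.5902 + 0.5·0.4098) ≈ 0.5353
After pressure gauge='in-range': P(faulty) = 0.2·0.5353 / (0.2·0.5353 + 0.25·0.4647) ≈ 0.4796
After pressure gauge='in-range': P(faulty) = 0.2·0.4796 / (0.2·0.4796 + 0.25·0.5204) ≈ 0.4244
After temperature sensor='high': P(faulty) = 0.6·0.4244 / (0.6·0.4244 + 0.5·0.5756) ≈ 0.4694

0.469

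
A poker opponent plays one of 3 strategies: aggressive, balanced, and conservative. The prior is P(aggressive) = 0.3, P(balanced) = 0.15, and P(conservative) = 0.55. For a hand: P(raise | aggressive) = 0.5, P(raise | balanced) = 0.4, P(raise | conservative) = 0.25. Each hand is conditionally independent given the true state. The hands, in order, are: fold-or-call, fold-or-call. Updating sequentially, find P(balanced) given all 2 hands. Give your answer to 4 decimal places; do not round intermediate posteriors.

After 'fold-or-call': normaliser = 0.5·0.3000 + 0.6·0.1500 + 0.75·0.5500; P(aggressive) ≈ 0.2299, P(balanced) ≈ 0.1379, P(conservative) ≈ 0.6322
After 'fold-or-call': normaliser = 0.5·0.2299 + 0.6·0.1379 + 0.75·0.6322; P(aggressive) ≈ 0.1711, P(balanced) ≈ 0.1232, P(conservative) ≈ 0.7057

0.1232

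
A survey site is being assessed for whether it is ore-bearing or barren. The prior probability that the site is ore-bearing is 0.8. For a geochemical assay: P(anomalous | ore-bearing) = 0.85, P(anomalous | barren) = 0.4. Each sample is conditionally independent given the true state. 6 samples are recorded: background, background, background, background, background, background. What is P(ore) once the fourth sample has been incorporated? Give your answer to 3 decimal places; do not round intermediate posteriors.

0.015

Each posterior becomes the prior for the next update.
After 'background': P(ore) = 0.15·0.8000 / (0.15·0.8000 + 0.6·0.2000) ≈ 0.5000
After 'background': P(ore) = 0.15·0.5000 / (0.15·0.5000 + 0.6·0.5000) ≈ 0.2000
After 'background': P(ore) = 0.15·0.2000 / (0.15·0.2000 + 0.6·0.8000) ≈ 0.0588
After 'background': P(ore) = 0.15·0.0588 / (0.15·0.0588 + 0.6·0.9412) ≈ 0.0154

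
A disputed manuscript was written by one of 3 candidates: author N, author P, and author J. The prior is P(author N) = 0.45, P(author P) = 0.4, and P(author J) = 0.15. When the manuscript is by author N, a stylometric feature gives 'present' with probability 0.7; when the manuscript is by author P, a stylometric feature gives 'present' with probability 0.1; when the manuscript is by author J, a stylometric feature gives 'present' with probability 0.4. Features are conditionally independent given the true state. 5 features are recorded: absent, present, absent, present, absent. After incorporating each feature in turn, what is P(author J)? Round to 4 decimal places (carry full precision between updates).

0.3689

Apply Bayes' rule sequentially, carrying P(author J) forward.
After 'absent': normaliser = 0.3·0.4500 + 0.9·0.4000 + 0.6·0.1500; P(author N) ≈ 0.2308, P(author P) ≈ 0.6154, P(author J) ≈ 0.1538
After 'present': normaliser = 0.7·0.2308 + 0.1·0.6154 + 0.4·0.1538; P(author N) ≈ 0.5676, P(author P) ≈ 0.2162, P(author J) ≈ 0.2162
After 'absent': normaliser = 0.3·0.5676 + 0.9·0.2162 + 0.6·0.2162; P(author N) ≈ 0.3443, P(author P) ≈ 0.3934, P(author J) ≈ 0.2623
After 'present': normaliser = 0.7·0.3443 + 0.1·0.3934 + 0.4·0.2623; P(author N) ≈ 0.6255, P(author P) ≈ 0.1021, P(author J) ≈ 0.2723
After 'absent': normaliser = 0.3·0.6255 + 0.9·0.1021 + 0.6·0.2723; P(author N) ≈ 0.4236, P(author P) ≈ 0.2075, P(author J) ≈ 0.3689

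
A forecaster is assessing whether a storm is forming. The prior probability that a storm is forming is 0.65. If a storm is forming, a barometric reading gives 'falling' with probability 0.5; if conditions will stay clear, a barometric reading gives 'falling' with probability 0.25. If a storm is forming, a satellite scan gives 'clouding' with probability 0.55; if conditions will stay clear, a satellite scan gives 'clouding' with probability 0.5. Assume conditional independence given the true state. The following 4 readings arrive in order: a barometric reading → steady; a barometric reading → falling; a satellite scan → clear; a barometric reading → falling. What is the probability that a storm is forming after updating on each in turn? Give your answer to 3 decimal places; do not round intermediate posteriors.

After a barometric reading='steady': P(storm) = 0.5·0.6500 / (0.5·0.6500 + 0.75·0.3500) ≈ 0.5532
After a barometric reading='falling': P(storm) = 0.5·0.5532 / (0.5·0.5532 + 0.25·0.4468) ≈ 0.7123
After a satellite scan='clear': P(storm) = 0.45·0.7123 / (0.45·0.7123 + 0.5·0.2877) ≈ 0.6903
After a barometric reading='falling': P(storm) = 0.5·0.6903 / (0.5·0.6903 + 0.25·0.3097) ≈ 0.8168

0.817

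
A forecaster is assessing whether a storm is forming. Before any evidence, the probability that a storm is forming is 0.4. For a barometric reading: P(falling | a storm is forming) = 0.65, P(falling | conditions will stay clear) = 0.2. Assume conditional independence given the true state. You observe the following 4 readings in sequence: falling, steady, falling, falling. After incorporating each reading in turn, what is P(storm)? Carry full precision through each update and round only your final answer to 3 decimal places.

0.909

After 'falling': P(storm) = 0.65·0.4000 / (0.65·0.4000 + 0.2·0.6000) ≈ 0.6842
After 'steady': P(storm) = 0.35·0.6842 / (0.35·0.6842 + 0.8·0.3158) ≈ 0.4866
After 'falling': P(storm) = 0.65·0.4866 / (0.65·0.4866 + 0.2·0.5134) ≈ 0.7549
After 'falling': P(storm) = 0.65·0.7549 / (0.65·0.7549 + 0.2·0.2451) ≈ 0.9092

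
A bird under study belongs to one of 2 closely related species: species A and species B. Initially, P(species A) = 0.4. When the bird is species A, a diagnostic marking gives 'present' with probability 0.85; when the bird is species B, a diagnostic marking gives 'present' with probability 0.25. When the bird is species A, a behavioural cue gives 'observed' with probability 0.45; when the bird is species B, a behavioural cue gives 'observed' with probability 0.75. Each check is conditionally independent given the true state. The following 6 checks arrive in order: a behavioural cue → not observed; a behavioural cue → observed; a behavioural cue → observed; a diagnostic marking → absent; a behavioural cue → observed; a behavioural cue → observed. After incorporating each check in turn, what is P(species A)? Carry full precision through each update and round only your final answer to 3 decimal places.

0.037

After a behavioural cue='not observed': P(species A) = 0.55·0.4000 / (0.55·0.4000 + 0.25·0.6000) ≈ 0.5946
After a behavioural cue='observed': P(species A) = 0.45·0.5946 / (0.45·0.5946 + 0.75·0.4054) ≈ 0.4681
After a behavioural cue='observed': P(species A) = 0.45·0.4681 / (0.45·0.4681 + 0.75·0.5319) ≈ 0.3455
After a diagnostic marking='absent': P(species A) = 0.15·0.3455 / (0.15·0.3455 + 0.75·0.6545) ≈ 0.0955
After a behavioural cue='observed': P(species A) = 0.45·0.0955 / (0.45·0.0955 + 0.75·0.9045) ≈ 0.0596
After a behavioural cue='observed': P(species A) = 0.45·0.0596 / (0.45·0.0596 + 0.75·0.9404) ≈ 0.0366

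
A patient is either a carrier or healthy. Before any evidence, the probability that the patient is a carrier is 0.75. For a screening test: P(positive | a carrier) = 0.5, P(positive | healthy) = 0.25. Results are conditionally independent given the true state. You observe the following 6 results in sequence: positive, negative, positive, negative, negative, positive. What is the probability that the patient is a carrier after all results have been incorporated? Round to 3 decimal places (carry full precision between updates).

0.877

After 'positive': P(carrier) = 0.5·0.7500 / (0.5·0.7500 + 0.25·0.2500) ≈ 0.8571
After 'negative': P(carrier) = 0.5·0.8571 / (0.5·0.8571 + 0.75·0.1429) ≈ 0.8000
After 'positive': P(carrier) = 0.5·0.8000 / (0.5·0.8000 + 0.25·0.2000) ≈ 0.8889
After 'negative': P(carrier) = 0.5·0.8889 / (0.5·0.8889 + 0.75·0.1111) ≈ 0.8421
After 'negative': P(carrier) = 0.5·0.8421 / (0.5·0.8421 + 0.75·0.1579) ≈ 0.7805
After 'positive': P(carrier) = 0.5·0.7805 / (0.5·0.7805 + 0.25·0.2195) ≈ 0.8767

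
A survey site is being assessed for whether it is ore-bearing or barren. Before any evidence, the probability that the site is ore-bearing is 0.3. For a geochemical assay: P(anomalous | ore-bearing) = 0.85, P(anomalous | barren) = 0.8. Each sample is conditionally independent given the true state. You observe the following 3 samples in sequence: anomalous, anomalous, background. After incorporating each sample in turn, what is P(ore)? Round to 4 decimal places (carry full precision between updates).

After 'anomalous': P(ore) = 0.85·0.3000 / (0.85·0.3000 + 0.8·0.7000) ≈ 0.3129
After 'anomalous': P(ore) = 0.85·0.3129 / (0.85·0.3129 + 0.8·0.6871) ≈ 0.3261
After 'background': P(ore) = 0.15·0.3261 / (0.15·0.3261 + 0.2·0.6739) ≈ 0.2663

0.2663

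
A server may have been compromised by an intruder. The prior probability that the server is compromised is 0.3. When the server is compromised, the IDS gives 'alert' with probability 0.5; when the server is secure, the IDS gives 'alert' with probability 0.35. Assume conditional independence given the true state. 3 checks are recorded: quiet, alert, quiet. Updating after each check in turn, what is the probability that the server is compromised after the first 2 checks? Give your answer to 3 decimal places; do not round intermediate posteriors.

After 'quiet': P(compromised) = 0.5·0.3000 / (0.5·0.3000 + 0.65·0.7000) ≈ 0.2479
After 'alert': P(compromised) = 0.5·0.2479 / (0.5·0.2479 + 0.35·0.7521) ≈ 0.3202

0.320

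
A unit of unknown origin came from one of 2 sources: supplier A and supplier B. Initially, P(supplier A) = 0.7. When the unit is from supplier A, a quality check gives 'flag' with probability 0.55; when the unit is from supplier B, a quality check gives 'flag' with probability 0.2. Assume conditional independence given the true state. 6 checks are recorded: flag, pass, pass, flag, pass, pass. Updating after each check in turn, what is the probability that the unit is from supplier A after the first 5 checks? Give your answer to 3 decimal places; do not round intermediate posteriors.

0.758

Each posterior becomes the prior for the next update.
After 'flag': P(supplier A) = 0.55·0.7000 / (0.55·0.7000 + 0.2·0.3000) ≈ 0.8652
After 'pass': P(supplier A) = 0.45·0.8652 / (0.45·0.8652 + 0.8·0.1348) ≈ 0.7831
After 'pass': P(supplier A) = 0.45·0.7831 / (0.45·0.7831 + 0.8·0.2169) ≈ 0.6700
After 'flag': P(supplier A) = 0.55·0.6700 / (0.55·0.6700 + 0.2·0.3300) ≈ 0.8481
After 'pass': P(supplier A) = 0.45·0.8481 / (0.45·0.8481 + 0.8·0.1519) ≈ 0.7585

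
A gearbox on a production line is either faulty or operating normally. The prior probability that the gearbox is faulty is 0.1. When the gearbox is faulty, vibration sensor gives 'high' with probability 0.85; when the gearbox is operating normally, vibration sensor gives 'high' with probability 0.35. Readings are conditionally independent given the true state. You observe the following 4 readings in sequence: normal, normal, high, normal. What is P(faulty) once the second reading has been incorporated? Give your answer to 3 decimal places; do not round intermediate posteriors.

After 'normal': P(faulty) = 0.15·0.1000 / (0.15·0.1000 + 0.65·0.9000) ≈ 0.0250
After 'normal': P(faulty) = 0.15·0.0250 / (0.15·0.0250 + 0.65·0.9750) ≈ 0.0059

0.006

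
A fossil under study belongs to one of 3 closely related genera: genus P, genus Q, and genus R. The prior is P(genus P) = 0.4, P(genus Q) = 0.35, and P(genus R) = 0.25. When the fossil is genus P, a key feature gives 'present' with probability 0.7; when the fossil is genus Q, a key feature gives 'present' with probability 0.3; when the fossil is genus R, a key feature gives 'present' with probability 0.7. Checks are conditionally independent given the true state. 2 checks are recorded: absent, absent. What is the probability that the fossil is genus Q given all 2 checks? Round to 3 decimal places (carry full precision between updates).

0.746

After 'absent': normaliser = 0.3·0.4000 + 0.7·0.3500 + 0.3·0.2500; P(genus P) ≈ 0.2727, P(genus Q) ≈ 0.5568, P(genus R) ≈ 0.1705
After 'absent': normaliser = 0.3·0.2727 + 0.7·0.5568 + 0.3·0.1705; P(genus P) ≈ 0.1565, P(genus Q) ≈ 0.7457, P(genus R) ≈ 0.0978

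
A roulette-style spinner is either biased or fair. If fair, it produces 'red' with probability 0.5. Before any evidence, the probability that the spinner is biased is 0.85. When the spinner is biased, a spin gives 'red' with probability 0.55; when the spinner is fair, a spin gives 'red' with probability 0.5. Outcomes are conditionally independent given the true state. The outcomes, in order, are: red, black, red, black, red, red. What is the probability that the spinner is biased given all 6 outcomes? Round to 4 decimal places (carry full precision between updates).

0.8705

After 'red': P(biased) = 0.55·0.8500 / (0.55·0.8500 + 0.5·0.1500) ≈ 0.8618
After 'black': P(biased) = 0.45·0.8618 / (0.45·0.8618 + 0.5·0.1382) ≈ 0.8487
After 'red': P(biased) = 0.55·0.8487 / (0.55·0.8487 + 0.5·0.1513) ≈ 0.8605
After 'black': P(biased) = 0.45·0.8605 / (0.45·0.8605 + 0.5·0.1395) ≈ 0.8474
After 'red': P(biased) = 0.55·0.8474 / (0.55·0.8474 + 0.5·0.1526) ≈ 0.8593
After 'red': P(biased) = 0.55·0.8593 / (0.55·0.8593 + 0.5·0.1407) ≈ 0.8705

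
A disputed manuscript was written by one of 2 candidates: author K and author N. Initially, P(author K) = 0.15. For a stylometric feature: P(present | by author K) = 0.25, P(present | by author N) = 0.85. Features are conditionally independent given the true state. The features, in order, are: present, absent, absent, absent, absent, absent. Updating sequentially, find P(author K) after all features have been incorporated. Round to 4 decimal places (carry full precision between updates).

0.9939

Each posterior becomes the prior for the next update.
After 'present': P(author K) = 0.25·0.1500 / (0.25·0.1500 + 0.85·0.8500) ≈ 0.0493
After 'absent': P(author K) = 0.75·0.0493 / (0.75·0.0493 + 0.15·0.9507) ≈ 0.2060
After 'absent': P(author K) = 0.75·0.2060 / (0.75·0.2060 + 0.15·0.7940) ≈ 0.5648
After 'absent': P(author K) = 0.75·0.5648 / (0.75·0.5648 + 0.15·0.4352) ≈ 0.8665
After 'absent': P(author K) = 0.75·0.8665 / (0.75·0.8665 + 0.15·0.1335) ≈ 0.9701
After 'absent': P(author K) = 0.75·0.9701 / (0.75·0.9701 + 0.15·0.0299) ≈ 0.9939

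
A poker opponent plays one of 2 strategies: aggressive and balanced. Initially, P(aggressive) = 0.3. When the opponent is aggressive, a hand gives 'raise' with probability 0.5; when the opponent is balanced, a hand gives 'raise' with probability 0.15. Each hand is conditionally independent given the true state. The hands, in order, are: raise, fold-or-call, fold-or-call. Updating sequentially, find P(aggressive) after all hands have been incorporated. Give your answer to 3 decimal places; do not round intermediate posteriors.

0.331

After 'raise': P(aggressive) = 0.5·0.3000 / (0.5·0.3000 + 0.15·0.7000) ≈ 0.5882
After 'fold-or-call': P(aggressive) = 0.5·0.5882 / (0.5·0.5882 + 0.85·0.4118) ≈ 0.4566
After 'fold-or-call': P(aggressive) = 0.5·0.4566 / (0.5·0.4566 + 0.85·0.5434) ≈ 0.3308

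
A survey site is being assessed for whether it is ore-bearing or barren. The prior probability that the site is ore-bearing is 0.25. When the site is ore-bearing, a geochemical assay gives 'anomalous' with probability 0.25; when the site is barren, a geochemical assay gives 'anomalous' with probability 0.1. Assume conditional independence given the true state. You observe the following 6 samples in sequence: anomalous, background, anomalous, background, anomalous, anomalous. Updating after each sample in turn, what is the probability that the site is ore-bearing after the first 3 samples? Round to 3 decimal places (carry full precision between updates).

0.635

After 'anomalous': P(ore) = 0.25·0.2500 / (0.25·0.2500 + 0.1·0.7500) ≈ 0.4545
After 'background': P(ore) = 0.75·0.4545 / (0.75·0.4545 + 0.9·0.5455) ≈ 0.4098
After 'anomalous': P(ore) = 0.25·0.4098 / (0.25·0.4098 + 0.1·0.5902) ≈ 0.6345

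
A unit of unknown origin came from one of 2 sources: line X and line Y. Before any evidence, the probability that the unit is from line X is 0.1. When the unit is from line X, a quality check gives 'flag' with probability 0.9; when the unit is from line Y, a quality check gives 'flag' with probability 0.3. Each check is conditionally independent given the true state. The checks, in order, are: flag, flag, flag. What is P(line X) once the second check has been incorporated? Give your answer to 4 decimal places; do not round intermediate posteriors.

0.5000

Apply Bayes' rule sequentially, carrying P(line X) forward.
After 'flag': P(line X) = 0.9·0.1000 / (0.9·0.1000 + 0.3·0.9000) ≈ 0.2500
After 'flag': P(line X) = 0.9·0.2500 / (0.9·0.2500 + 0.3·0.7500) ≈ 0.5000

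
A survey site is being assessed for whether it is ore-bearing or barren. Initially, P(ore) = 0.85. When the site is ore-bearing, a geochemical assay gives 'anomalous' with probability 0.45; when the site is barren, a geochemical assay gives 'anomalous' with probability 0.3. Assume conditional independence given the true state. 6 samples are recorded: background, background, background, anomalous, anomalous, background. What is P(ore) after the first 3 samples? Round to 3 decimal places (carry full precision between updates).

After 'background': P(ore) = 0.55·0.8500 / (0.55·0.8500 + 0.7·0.1500) ≈ 0.8166
After 'background': P(ore) = 0.55·0.8166 / (0.55·0.8166 + 0.7·0.1834) ≈ 0.7777
After 'background': P(ore) = 0.55·0.7777 / (0.55·0.7777 + 0.7·0.2223) ≈ 0.7332

0.733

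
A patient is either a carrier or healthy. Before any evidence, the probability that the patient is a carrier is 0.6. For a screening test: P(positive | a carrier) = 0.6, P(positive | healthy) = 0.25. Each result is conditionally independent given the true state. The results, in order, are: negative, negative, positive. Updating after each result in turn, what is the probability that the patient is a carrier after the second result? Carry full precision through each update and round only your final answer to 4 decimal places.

0.2991

After 'negative': P(carrier) = 0.4·0.6000 / (0.4·0.6000 + 0.75·0.4000) ≈ 0.4444
After 'negative': P(carrier) = 0.4·0.4444 / (0.4·0.4444 + 0.75·0.5556) ≈ 0.2991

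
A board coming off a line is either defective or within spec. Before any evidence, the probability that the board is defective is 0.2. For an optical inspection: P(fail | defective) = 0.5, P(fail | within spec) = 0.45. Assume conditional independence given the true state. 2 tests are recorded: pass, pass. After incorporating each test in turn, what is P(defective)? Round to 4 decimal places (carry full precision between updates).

After 'pass': P(defective) = 0.5·0.2000 / (0.5·0.2000 + 0.55·0.8000) ≈ 0.1852
After 'pass': P(defective) = 0.5·0.1852 / (0.5·0.1852 + 0.55·0.8148) ≈ 0.1712

0.1712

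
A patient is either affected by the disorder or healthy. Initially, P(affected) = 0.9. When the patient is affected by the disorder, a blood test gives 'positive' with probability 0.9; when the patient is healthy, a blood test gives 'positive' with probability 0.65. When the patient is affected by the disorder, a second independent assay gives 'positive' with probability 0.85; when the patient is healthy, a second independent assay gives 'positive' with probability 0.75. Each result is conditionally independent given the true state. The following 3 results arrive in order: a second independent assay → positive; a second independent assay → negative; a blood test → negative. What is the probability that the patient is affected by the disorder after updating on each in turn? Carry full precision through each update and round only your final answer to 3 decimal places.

After a second independent assay='positive': P(affected) = 0.85·0.9000 / (0.85·0.9000 + 0.75·0.1000) ≈ 0.9107
After a second independent assay='negative': P(affected) = 0.15·0.9107 / (0.15·0.9107 + 0.25·0.0893) ≈ 0.8596
After a blood test='negative': P(affected) = 0.1·0.8596 / (0.1·0.8596 + 0.35·0.1404) ≈ 0.6362

0.636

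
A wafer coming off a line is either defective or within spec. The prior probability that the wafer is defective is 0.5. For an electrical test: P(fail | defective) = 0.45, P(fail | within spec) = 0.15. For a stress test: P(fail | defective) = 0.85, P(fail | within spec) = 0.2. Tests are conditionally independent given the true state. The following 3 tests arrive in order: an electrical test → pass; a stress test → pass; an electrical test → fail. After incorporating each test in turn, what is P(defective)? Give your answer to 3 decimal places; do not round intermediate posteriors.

0.267

After an electrical test='pass': P(defective) = 0.55·0.5000 / (0.55·0.5000 + 0.85·0.5000) ≈ 0.3929
After a stress test='pass': P(defective) = 0.15·0.3929 / (0.15·0.3929 + 0.8·0.6071) ≈ 0.1082
After an electrical test='fail': P(defective) = 0.45·0.1082 / (0.45·0.1082 + 0.15·0.8918) ≈ 0.2668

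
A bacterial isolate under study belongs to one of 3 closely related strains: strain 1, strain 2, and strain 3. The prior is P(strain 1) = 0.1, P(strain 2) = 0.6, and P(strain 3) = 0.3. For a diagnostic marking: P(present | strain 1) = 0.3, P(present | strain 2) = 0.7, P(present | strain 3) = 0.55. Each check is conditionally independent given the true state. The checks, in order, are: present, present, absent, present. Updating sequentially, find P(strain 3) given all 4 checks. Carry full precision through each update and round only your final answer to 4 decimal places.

After 'present': normaliser = 0.3·0.1000 + 0.7·0.6000 + 0.55·0.3000; P(strain 1) ≈ 0.0488, P(strain 2) ≈ 0.6829, P(strain 3) ≈ 0.2683
After 'present': normaliser = 0.3·0.0488 + 0.7·0.6829 + 0.55·0.2683; P(strain 1) ≈ 0.0229, P(strain 2) ≈ 0.7467, P(strain 3) ≈ 0.2305
After 'absent': normaliser = 0.7·0.0229 + 0.3·0.7467 + 0.45·0.2305; P(strain 1) ≈ 0.0466, P(strain 2) ≈ 0.6517, P(strain 3) ≈ 0.3017
After 'present': normaliser = 0.3·0.0466 + 0.7·0.6517 + 0.55·0.3017; P(strain 1) ≈ 0.0220, P(strain 2) ≈ 0.7172, P(strain 3) ≈ 0.2609

0.2609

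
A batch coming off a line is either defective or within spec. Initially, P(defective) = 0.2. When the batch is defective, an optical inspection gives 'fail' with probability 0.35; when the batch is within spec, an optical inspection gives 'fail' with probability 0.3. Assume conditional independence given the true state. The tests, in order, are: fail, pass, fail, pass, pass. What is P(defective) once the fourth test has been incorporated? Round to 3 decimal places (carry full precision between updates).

After 'fail': P(defective) = 0.35·0.2000 / (0.35·0.2000 + 0.3·0.8000) ≈ 0.2258
After 'pass': P(defective) = 0.65·0.2258 / (0.65·0.2258 + 0.7·0.7742) ≈ 0.2131
After 'fail': P(defective) = 0.35·0.2131 / (0.35·0.2131 + 0.3·0.7869) ≈ 0.2401
After 'pass': P(defective) = 0.65·0.2401 / (0.65·0.2401 + 0.7·0.7599) ≈ 0.2268

0.227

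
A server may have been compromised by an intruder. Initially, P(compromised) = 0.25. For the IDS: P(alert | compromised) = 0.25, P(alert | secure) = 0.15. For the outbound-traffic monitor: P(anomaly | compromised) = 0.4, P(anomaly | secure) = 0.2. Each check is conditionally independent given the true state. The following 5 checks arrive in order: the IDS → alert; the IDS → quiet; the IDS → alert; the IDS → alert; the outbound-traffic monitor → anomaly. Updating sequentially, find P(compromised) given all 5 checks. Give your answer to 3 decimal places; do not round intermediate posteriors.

After the IDS='alert': P(compromised) = 0.25·0.2500 / (0.25·0.2500 + 0.15·0.7500) ≈ 0.3571
After the IDS='quiet': P(compromised) = 0.75·0.3571 / (0.75·0.3571 + 0.85·0.6429) ≈ 0.3289
After the IDS='alert': P(compromised) = 0.25·0.3289 / (0.25·0.3289 + 0.15·0.6711) ≈ 0.4496
After the IDS='alert': P(compromised) = 0.25·0.4496 / (0.25·0.4496 + 0.15·0.5504) ≈ 0.5766
After the outbound-traffic monitor='anomaly': P(compromised) = 0.4·0.5766 / (0.4·0.5766 + 0.2·0.4234) ≈ 0.7314

0.731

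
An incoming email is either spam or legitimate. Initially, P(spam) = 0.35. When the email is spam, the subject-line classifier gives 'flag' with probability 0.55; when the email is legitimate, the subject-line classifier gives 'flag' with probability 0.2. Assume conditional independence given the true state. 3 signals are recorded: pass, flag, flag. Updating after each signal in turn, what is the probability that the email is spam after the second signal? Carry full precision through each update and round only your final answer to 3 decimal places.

0.454

After 'pass': P(spam) = 0.45·0.3500 / (0.45·0.3500 + 0.8·0.6500) ≈ 0.2325
After 'flag': P(spam) = 0.55·0.2325 / (0.55·0.2325 + 0.2·0.7675) ≈ 0.4544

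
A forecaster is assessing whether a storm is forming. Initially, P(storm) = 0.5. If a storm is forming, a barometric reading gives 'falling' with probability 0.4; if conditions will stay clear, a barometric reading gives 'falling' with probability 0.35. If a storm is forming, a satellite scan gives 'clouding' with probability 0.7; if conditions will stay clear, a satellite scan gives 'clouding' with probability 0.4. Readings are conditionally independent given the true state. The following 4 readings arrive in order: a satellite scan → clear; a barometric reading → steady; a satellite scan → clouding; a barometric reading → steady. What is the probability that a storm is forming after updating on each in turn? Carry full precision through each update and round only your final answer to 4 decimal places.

After a satellite scan='clear': P(storm) = 0.3·0.5000 / (0.3·0.5000 + 0.6·0.5000) ≈ 0.3333
After a barometric reading='steady': P(storm) = 0.6·0.3333 / (0.6·0.3333 + 0.65·0.6667) ≈ 0.3158
After a satellite scan='clouding': P(storm) = 0.7·0.3158 / (0.7·0.3158 + 0.4·0.6842) ≈ 0.4468
After a barometric reading='steady': P(storm) = 0.6·0.4468 / (0.6·0.4468 + 0.65·0.5532) ≈ 0.4271

0.4271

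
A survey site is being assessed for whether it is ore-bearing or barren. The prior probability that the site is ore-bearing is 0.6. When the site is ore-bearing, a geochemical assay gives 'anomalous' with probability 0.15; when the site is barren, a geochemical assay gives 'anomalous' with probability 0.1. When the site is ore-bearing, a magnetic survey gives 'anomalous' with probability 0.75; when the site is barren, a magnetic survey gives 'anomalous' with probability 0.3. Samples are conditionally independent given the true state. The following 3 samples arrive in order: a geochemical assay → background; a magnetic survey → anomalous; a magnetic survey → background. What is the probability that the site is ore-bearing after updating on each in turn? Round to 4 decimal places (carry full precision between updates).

After a geochemical assay='background': P(ore) = 0.85·0.6000 / (0.85·0.6000 + 0.9·0.4000) ≈ 0.5862
After a magnetic survey='anomalous': P(ore) = 0.75·0.5862 / (0.75·0.5862 + 0.3·0.4138) ≈ 0.7798
After a magnetic survey='background': P(ore) = 0.25·0.7798 / (0.25·0.7798 + 0.7·0.2202) ≈ 0.5585

0.5585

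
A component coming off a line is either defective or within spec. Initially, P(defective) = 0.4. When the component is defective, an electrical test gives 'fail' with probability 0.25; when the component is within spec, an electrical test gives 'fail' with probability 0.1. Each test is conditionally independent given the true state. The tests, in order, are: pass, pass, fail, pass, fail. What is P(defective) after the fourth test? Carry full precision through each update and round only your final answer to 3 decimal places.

0.491

Each posterior becomes the prior for the next update.
After 'pass': P(defective) = 0.75·0.4000 / (0.75·0.4000 + 0.9·0.6000) ≈ 0.3571
After 'pass': P(defective) = 0.75·0.3571 / (0.75·0.3571 + 0.9·0.6429) ≈ 0.3165
After 'fail': P(defective) = 0.25·0.3165 / (0.25·0.3165 + 0.1·0.6835) ≈ 0.5365
After 'pass': P(defective) = 0.75·0.5365 / (0.75·0.5365 + 0.9·0.4635) ≈ 0.4910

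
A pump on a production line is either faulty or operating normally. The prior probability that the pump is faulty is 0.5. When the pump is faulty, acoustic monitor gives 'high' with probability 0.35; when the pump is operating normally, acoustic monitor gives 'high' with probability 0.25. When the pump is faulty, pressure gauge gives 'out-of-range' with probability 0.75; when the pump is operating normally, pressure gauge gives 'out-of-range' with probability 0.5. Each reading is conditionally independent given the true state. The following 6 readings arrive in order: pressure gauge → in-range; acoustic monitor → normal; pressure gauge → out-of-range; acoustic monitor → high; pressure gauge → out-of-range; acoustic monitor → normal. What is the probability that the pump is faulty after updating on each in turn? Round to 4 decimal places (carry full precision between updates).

Each posterior becomes the prior for the next update.
After pressure gauge='in-range': P(faulty) = 0.25·0.5000 / (0.25·0.5000 + 0.5·0.5000) ≈ 0.3333
After acoustic monitor='normal': P(faulty) = 0.65·0.3333 / (0.65·0.3333 + 0.75·0.6667) ≈ 0.3023
After pressure gauge='out-of-range': P(faulty) = 0.75·0.3023 / (0.75·0.3023 + 0.5·0.6977) ≈ 0.3939
After acoustic monitor='high': P(faulty) = 0.35·0.3939 / (0.35·0.3939 + 0.25·0.6061) ≈ 0.4764
After pressure gauge='out-of-range': P(faulty) = 0.75·0.4764 / (0.75·0.4764 + 0.5·0.5236) ≈ 0.5772
After acoustic monitor='normal': P(faulty) = 0.65·0.5772 / (0.65·0.5772 + 0.75·0.4228) ≈ 0.5419

0.5419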